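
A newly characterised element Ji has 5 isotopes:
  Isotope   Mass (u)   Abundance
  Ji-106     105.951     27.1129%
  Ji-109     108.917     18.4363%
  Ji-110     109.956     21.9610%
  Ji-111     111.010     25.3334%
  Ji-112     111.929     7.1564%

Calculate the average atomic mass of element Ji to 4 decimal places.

Average mass = Σ (abundance × isotope mass) = 0.271129 × 105.951 + 0.184363 × 108.917 + 0.219610 × 109.956 + 0.253334 × 111.010 + 0.071564 × 111.929
= 28.72639 + 20.08026 + 24.14744 + 28.12261 + 8.01009 = 109.08679 u

109.0868 u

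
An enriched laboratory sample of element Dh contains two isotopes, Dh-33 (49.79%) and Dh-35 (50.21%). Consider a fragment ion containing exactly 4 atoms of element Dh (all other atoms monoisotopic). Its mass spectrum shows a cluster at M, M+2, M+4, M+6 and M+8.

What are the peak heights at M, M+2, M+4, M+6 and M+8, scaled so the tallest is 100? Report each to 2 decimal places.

The 4 Dh atoms are independent, so intensities follow the terms of (0.4979 + 0.5021)^4.
P(M) = 0.4979^4 = 0.061457
P(M+2) = 4 × 0.4979^3 × 0.5021^1 = 0.247900
P(M+4) = 6 × 0.4979^2 × 0.5021^2 = 0.374987
P(M+6) = 4 × 0.4979^1 × 0.5021^3 = 0.252100
P(M+8) = 0.5021^4 = 0.063557
The M+4 peak is largest (0.374987); scaling to 100 gives 16.39 : 66.11 : 100.00 : 67.23 : 16.95.

16.39 : 66.11 : 100.00 : 67.23 : 16.95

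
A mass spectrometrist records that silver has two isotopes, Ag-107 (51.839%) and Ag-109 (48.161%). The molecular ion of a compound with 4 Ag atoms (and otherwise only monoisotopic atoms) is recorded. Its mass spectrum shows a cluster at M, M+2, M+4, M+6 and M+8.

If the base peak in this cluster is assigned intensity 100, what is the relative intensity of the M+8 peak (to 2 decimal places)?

(0.51839 + 0.48161)^4 gives M 0.0722, M+2 0.2684, M+4 0.3740, M+6 0.2316, M+8 0.0538; the largest is M+4.
P(M+4) = C(4,2) × 0.51839^2 × 0.48161^2 = 6 × 0.26872819 × 0.23194819 = 0.373986 (base)
P(M+8) = C(4,4) × 0.51839^0 × 0.48161^4 = 1 × 1.0000 × 0.05379996 = 0.053800
Relative intensity = 0.053800 / 0.373986 × 100 = 14.39

14.39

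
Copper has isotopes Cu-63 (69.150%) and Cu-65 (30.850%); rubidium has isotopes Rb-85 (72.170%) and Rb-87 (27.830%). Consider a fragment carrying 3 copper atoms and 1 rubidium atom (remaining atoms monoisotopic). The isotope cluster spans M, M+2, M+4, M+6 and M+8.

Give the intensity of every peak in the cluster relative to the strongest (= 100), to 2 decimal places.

58.00 : 100.00 : 64.57 : 18.51 : 1.99

Copper pattern (n=3): 0.33065611 : 0.44254842 : 0.19743483 : 0.02936064
Rubidium pattern (n=1): 0.7217 : 0.2783
Convolve the two distributions (both contribute in 2-u steps):
  M: 0.33065611×0.7217 = 0.238635
  M+2: 0.33065611×0.2783 + 0.44254842×0.7217 = 0.411409
  M+4: 0.44254842×0.2783 + 0.19743483×0.7217 = 0.265650
  M+6: 0.19743483×0.2783 + 0.02936064×0.7217 = 0.076136
  M+8: 0.02936064×0.2783 = 0.008171
Scale to base peak (0.411409) = 100: 58.00 : 100.00 : 64.57 : 18.51 : 1.99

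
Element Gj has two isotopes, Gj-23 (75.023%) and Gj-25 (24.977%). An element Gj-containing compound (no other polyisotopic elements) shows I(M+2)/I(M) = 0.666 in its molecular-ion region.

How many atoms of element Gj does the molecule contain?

2

The M+2/M ratio from n Gj atoms is n · q/p = n · 0.24977/0.75023.
n = 0.666 × 0.75023/0.24977 = 2.00 ≈ 2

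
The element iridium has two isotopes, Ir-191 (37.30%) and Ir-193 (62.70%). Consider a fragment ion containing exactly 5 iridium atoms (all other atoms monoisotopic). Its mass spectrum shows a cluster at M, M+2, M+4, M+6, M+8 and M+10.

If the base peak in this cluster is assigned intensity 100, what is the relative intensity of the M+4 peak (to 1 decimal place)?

59.5

(0.3730 + 0.6270)^5 gives M 0.0072, M+2 0.0607, M+4 0.2040, M+6 0.3429, M+8 0.2882, M+10 0.0969; the largest is M+6.
P(M+6) = C(5,3) × 0.3730^2 × 0.6270^3 = 10 × 0.139129 × 0.24649188 = 0.342942 (base)
P(M+4) = C(5,2) × 0.3730^3 × 0.6270^2 = 10 × 0.05189512 × 0.393129 = 0.204015
Relative intensity = 0.204015 / 0.342942 × 100 = 59.5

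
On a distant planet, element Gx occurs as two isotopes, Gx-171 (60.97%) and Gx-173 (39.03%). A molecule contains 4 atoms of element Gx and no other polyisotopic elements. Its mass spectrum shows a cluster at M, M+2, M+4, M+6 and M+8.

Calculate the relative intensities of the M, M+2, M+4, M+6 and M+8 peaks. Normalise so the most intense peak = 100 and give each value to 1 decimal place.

Expanding (0.6097 + 0.3903)^4:
P(M) = 0.6097^4 = 0.138186
P(M+2) = 4 × 0.6097^3 × 0.3903^1 = 0.353840
P(M+4) = 6 × 0.6097^2 × 0.3903^2 = 0.339767
P(M+6) = 4 × 0.6097^1 × 0.3903^3 = 0.145001
P(M+8) = 0.3903^4 = 0.023206
The M+2 peak is largest (0.353840); scaling to 100 gives 39.1 : 100.0 : 96.0 : 41.0 : 6.6.

39.1 : 100.0 : 96.0 : 41.0 : 6.6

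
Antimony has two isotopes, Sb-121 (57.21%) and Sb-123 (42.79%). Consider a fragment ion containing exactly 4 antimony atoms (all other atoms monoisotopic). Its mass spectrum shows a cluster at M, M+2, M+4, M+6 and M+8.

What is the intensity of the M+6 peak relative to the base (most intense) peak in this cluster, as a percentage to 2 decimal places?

49.86%

Term probabilities: M 0.1071, M+2 0.3205, M+4 0.3596, M+6 0.1793, M+8 0.0335. Base peak = M+4.
P(M+4) = C(4,2) × 0.5721^2 × 0.4279^2 = 6 × 0.32729841 × 0.18309841 = 0.359567 (base)
P(M+6) = C(4,3) × 0.5721^1 × 0.4279^3 = 4 × 0.5721 × 0.07834781 = 0.179291
Relative intensity = 0.179291 / 0.359567 × 100 = 49.86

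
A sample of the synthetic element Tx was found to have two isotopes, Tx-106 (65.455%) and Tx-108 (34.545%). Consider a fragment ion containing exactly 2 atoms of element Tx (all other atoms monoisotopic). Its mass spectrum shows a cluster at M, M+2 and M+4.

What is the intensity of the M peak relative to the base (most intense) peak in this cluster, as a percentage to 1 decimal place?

94.7%

(0.65455 + 0.34545)^2 gives M 0.4284, M+2 0.4522, M+4 0.1193; the largest is M+2.
P(M+2) = C(2,1) × 0.65455^1 × 0.34545^1 = 2 × 0.65455 × 0.34545 = 0.452229 (base)
P(M) = C(2,0) × 0.65455^2 × 0.34545^0 = 1 × 0.4284357 × 1.0000 = 0.428436
Relative intensity = 0.428436 / 0.452229 × 100 = 94.7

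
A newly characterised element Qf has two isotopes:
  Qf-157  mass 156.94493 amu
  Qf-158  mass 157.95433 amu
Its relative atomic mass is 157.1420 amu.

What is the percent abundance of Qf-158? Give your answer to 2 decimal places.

Writing the weighted mean with unknown fraction x of Qf-157:
156.94493·x + 157.95433·(1 − x) = 157.1420
(156.94493 − 157.95433)·x = 157.1420 − 157.95433
x = -0.81233 / -1.00940 = 0.80477 → 80.48% Qf-157, 19.52% Qf-158.

19.52%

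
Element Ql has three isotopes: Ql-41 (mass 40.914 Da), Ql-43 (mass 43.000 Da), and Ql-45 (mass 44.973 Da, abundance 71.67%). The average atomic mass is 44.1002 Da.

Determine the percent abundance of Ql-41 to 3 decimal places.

Let x and y be the fractions of Ql-41 and Ql-43. Then x + y = 1 − 0.7167 = 0.2833 and 40.914x + 43.000y = 44.1002 − 0.7167×44.973 = 11.8680509.
Substituting: 40.914x + 43.000(0.2833 − x) = 11.8680509
(40.914 − 43.000)x = -0.3138491  ⇒  x = 0.15045, y = 0.13285
Ql-41: 15.045%, Ql-43: 13.285%.

15.045%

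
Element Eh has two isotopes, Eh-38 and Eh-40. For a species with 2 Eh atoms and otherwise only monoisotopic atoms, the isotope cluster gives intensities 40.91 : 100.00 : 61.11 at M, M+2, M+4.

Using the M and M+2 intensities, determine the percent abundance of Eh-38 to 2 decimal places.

Let p = fractional abundance of Eh-38. I(M+2)/I(M) = [C(2,1)·p^1·(1−p)] / p^2 = 2·(1−p)/p = 100.00/40.91 = 2.4444
(1−p)/p = 2.4444/2 = 1.2222  ⇒  p = 1/(1 + 1.2222) = 0.4500
Eh-38: 45.00%, Eh-40: 55.00%.

45.00%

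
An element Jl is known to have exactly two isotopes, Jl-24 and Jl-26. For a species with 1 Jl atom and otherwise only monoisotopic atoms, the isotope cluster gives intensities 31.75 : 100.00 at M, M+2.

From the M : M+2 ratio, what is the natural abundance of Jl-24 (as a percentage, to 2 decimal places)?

Let p = fractional abundance of Jl-24. I(M+2)/I(M) = [C(1,1)·p^0·(1−p)] / p^1 = 1·(1−p)/p = 100.00/31.75 = 3.1496
(1−p)/p = 3.1496/1 = 3.1496  ⇒  p = 1/(1 + 3.1496) = 0.2410
Jl-24: 24.10%, Jl-26: 75.90%.

24.10%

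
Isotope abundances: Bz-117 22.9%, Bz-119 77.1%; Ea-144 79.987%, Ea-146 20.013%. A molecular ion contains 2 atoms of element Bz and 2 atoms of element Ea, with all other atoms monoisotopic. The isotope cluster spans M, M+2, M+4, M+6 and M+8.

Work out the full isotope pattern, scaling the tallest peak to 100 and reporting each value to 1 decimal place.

Element Bz pattern (n=2): 0.052441 : 0.353118 : 0.594441
Element Ea pattern (n=2): 0.63979202 : 0.32015597 : 0.04005202
Convolve the two distributions (both contribute in 2-u steps):
  M: 0.052441×0.63979202 = 0.033551
  M+2: 0.052441×0.32015597 + 0.353118×0.63979202 = 0.242711
  M+4: 0.052441×0.04005202 + 0.353118×0.32015597 + 0.594441×0.63979202 = 0.495472
  M+6: 0.353118×0.04005202 + 0.594441×0.32015597 = 0.204457
  M+8: 0.594441×0.04005202 = 0.023809
Scale to base peak (0.495472) = 100: 6.8 : 49.0 : 100.0 : 41.3 : 4.8

6.8 : 49.0 : 100.0 : 41.3 : 4.8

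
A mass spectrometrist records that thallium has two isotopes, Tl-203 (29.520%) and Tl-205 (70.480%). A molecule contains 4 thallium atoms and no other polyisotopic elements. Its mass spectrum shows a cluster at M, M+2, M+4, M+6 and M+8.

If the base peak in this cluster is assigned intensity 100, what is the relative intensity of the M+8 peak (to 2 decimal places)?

Binomial terms of (0.29520 + 0.70480)^4: M 0.0076, M+2 0.0725, M+4 0.2597, M+6 0.4134, M+8 0.2468 → M+6 is the base peak.
P(M+6) = C(4,3) × 0.29520^1 × 0.70480^3 = 4 × 0.2952 × 0.35010449 = 0.413403 (base)
P(M+8) = C(4,4) × 0.29520^0 × 0.70480^4 = 1 × 1.0000 × 0.24675365 = 0.246754
Relative intensity = 0.246754 / 0.413403 × 100 = 59.69

59.69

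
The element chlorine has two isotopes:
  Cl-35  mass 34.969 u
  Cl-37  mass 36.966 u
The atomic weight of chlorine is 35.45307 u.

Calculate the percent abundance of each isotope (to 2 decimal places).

With x = fraction of Cl-35 (so Cl-37 is 1 − x):
34.969·x + 36.966·(1 − x) = 35.45307
(34.969 − 36.966)·x = 35.45307 − 36.966
x = -1.51293 / -1.997 = 0.75760 → 75.76% Cl-35, 24.24% Cl-37.

Cl-35: 75.76%, Cl-37: 24.24%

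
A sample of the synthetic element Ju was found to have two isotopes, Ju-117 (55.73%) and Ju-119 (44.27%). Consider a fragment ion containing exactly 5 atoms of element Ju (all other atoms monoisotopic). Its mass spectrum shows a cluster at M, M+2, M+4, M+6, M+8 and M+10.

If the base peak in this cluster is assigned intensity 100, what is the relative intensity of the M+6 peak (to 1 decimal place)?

(0.5573 + 0.4427)^5 gives M 0.0538, M+2 0.2135, M+4 0.3392, M+6 0.2695, M+8 0.1070, M+10 0.0170; the largest is M+4.
P(M+4) = C(5,2) × 0.5573^3 × 0.4427^2 = 10 × 0.17308807 × 0.19598329 = 0.339224 (base)
P(M+6) = C(5,3) × 0.5573^2 × 0.4427^3 = 10 × 0.31058329 × 0.0867618 = 0.269468
Relative intensity = 0.269468 / 0.339224 × 100 = 79.4

79.4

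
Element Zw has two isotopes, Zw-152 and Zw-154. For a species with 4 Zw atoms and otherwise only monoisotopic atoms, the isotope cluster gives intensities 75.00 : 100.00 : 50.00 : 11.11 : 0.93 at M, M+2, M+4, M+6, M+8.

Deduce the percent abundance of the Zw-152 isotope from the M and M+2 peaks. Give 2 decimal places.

Write p for the Zw-152 fraction. I(M+2)/I(M) = [C(4,1)·p^3·(1−p)] / p^4 = 4·(1−p)/p = 100.00/75.00 = 1.3333
(1−p)/p = 1.3333/4 = 0.3333  ⇒  p = 1/(1 + 0.3333) = 0.7500
Zw-152: 75.00%, Zw-154: 25.00%.

75.00%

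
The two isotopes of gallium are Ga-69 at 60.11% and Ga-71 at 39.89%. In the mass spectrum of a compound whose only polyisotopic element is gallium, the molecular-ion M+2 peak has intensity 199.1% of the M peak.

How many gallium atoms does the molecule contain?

3

The M+2/M ratio from n Ga atoms is n · q/p = n · 0.3989/0.6011.
n = 1.991 × 0.6011/0.3989 = 3.00 ≈ 3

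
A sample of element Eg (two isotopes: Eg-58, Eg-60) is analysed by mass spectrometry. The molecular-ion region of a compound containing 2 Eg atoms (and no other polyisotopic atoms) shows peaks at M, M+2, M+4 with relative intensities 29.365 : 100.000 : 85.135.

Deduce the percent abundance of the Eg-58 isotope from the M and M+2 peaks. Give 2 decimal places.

37.00%

If p is the fraction of Eg that is Eg-58, then I(M+2)/I(M) = [C(2,1)·p^1·(1−p)] / p^2 = 2·(1−p)/p = 100.000/29.365 = 3.4054
(1−p)/p = 3.4054/2 = 1.7027  ⇒  p = 1/(1 + 1.7027) = 0.3700
Eg-58: 37.00%, Eg-60: 63.00%.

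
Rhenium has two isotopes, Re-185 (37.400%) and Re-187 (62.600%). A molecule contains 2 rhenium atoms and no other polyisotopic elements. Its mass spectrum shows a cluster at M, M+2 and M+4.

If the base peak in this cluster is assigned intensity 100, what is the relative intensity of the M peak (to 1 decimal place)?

29.9

(0.37400 + 0.62600)^2 gives M 0.1399, M+2 0.4682, M+4 0.3919; the largest is M+2.
P(M+2) = C(2,1) × 0.37400^1 × 0.62600^1 = 2 × 0.3740 × 0.6260 = 0.468248 (base)
P(M) = C(2,0) × 0.37400^2 × 0.62600^0 = 1 × 0.139876 × 1.0000 = 0.139876
Relative intensity = 0.139876 / 0.468248 × 100 = 29.9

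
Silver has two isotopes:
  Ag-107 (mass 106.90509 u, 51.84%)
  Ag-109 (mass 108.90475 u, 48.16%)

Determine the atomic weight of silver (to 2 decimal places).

107.87 u

Weight each isotope mass by its fractional abundance: 0.5184 × 106.90509 + 0.4816 × 108.90475
= 55.419599 + 52.448528 = 107.868127 u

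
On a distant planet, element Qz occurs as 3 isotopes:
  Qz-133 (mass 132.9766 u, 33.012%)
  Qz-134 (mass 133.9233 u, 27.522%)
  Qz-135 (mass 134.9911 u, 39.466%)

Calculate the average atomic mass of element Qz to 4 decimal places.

Ar = Σ fᵢ·mᵢ = 0.33012 × 132.9766 + 0.27522 × 133.9233 + 0.39466 × 134.9911
= 43.89824 + 36.85837 + 53.27559 = 134.03220 u

134.0322 u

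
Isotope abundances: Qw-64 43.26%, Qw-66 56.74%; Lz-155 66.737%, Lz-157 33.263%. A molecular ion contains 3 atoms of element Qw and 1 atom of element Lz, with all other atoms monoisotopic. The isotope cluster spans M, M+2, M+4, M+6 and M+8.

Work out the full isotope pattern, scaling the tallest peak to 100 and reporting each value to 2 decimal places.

Element Qw pattern (n=3): 0.08095796 : 0.31855441 : 0.41781731 : 0.18267032
Element Lz pattern (n=1): 0.66737 : 0.33263
Convolve the two distributions (both contribute in 2-u steps):
  M: 0.08095796×0.66737 = 0.054029
  M+2: 0.08095796×0.33263 + 0.31855441×0.66737 = 0.239523
  M+4: 0.31855441×0.33263 + 0.41781731×0.66737 = 0.384799
  M+6: 0.41781731×0.33263 + 0.18267032×0.66737 = 0.260887
  M+8: 0.18267032×0.33263 = 0.060762
Scale to base peak (0.384799) = 100: 14.04 : 62.25 : 100.00 : 67.80 : 15.79

14.04 : 62.25 : 100.00 : 67.80 : 15.79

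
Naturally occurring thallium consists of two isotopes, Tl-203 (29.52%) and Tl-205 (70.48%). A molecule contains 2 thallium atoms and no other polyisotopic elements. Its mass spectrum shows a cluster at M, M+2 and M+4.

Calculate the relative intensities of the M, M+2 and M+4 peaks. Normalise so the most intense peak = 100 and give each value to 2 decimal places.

17.54 : 83.77 : 100.00

Each Tl atom is independently Tl-203 (p = 0.2952) or Tl-205 (q = 0.7048); the cluster is the binomial expansion (p + q)^2.
P(M) = 0.2952^2 = 0.087143
P(M+2) = 2 × 0.2952^1 × 0.7048^1 = 0.416114
P(M+4) = 0.7048^2 = 0.496743
The M+4 peak is largest (0.496743); scaling to 100 gives 17.54 : 83.77 : 100.00.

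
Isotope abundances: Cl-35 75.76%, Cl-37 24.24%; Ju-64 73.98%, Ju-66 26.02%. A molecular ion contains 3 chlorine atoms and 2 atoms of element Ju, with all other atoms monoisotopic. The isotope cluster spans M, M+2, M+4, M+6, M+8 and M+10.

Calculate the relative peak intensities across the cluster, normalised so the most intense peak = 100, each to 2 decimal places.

Chlorine pattern (n=3): 0.4348304 : 0.41738208 : 0.13354464 : 0.01424288
Element Ju pattern (n=2): 0.54730404 : 0.38499192 : 0.06770404
Convolve the two distributions (both contribute in 2-u steps):
  M: 0.4348304×0.54730404 = 0.237984
  M+2: 0.4348304×0.38499192 + 0.41738208×0.54730404 = 0.395841
  M+4: 0.4348304×0.06770404 + 0.41738208×0.38499192 + 0.13354464×0.54730404 = 0.263218
  M+6: 0.41738208×0.06770404 + 0.13354464×0.38499192 + 0.01424288×0.54730404 = 0.087467
  M+8: 0.13354464×0.06770404 + 0.01424288×0.38499192 = 0.014525
  M+10: 0.01424288×0.06770404 = 0.000964
Scale to base peak (0.395841) = 100: 60.12 : 100.00 : 66.50 : 22.10 : 3.67 : 0.24

60.12 : 100.00 : 66.50 : 22.10 : 3.67 : 0.24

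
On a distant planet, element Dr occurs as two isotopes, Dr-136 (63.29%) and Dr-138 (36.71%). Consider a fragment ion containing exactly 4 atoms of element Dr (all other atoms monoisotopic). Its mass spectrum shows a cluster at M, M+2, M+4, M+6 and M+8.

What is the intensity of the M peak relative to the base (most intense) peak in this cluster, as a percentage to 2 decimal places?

43.10%

Binomial terms of (0.6329 + 0.3671)^4: M 0.1605, M+2 0.3723, M+4 0.3239, M+6 0.1252, M+8 0.0182 → M+2 is the base peak.
P(M+2) = C(4,1) × 0.6329^3 × 0.3671^1 = 4 × 0.25351595 × 0.3671 = 0.372263 (base)
P(M) = C(4,0) × 0.6329^4 × 0.3671^0 = 1 × 0.16045024 × 1.0000 = 0.160450
Relative intensity = 0.160450 / 0.372263 × 100 = 43.10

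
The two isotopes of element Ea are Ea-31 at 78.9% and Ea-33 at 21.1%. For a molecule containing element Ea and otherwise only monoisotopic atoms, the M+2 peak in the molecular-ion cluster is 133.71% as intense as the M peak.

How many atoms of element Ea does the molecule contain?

With n Ea atoms, P(M+2)/P(M) = C(n,1)·p^(n−1)q / p^n = n·q/p = n · 0.211/0.789.
n = 1.3371 × 0.789/0.211 = 5.00 ≈ 5

5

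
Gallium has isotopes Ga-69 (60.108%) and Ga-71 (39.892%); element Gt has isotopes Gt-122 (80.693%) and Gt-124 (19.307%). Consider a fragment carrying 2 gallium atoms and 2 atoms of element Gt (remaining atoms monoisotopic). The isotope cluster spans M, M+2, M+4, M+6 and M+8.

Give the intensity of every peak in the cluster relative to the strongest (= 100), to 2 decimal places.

55.37 : 100.00 : 62.73 : 15.88 : 1.40

Gallium pattern (n=2): 0.36129717 : 0.47956567 : 0.15913717
Element Gt pattern (n=2): 0.65113602 : 0.31158795 : 0.03727602
Convolve the two distributions (both contribute in 2-u steps):
  M: 0.36129717×0.65113602 = 0.235254
  M+2: 0.36129717×0.31158795 + 0.47956567×0.65113602 = 0.424838
  M+4: 0.36129717×0.03727602 + 0.47956567×0.31158795 + 0.15913717×0.65113602 = 0.266515
  M+6: 0.47956567×0.03727602 + 0.15913717×0.31158795 = 0.067462
  M+8: 0.15913717×0.03727602 = 0.005932
Scale to base peak (0.424838) = 100: 55.37 : 100.00 : 62.73 : 15.88 : 1.40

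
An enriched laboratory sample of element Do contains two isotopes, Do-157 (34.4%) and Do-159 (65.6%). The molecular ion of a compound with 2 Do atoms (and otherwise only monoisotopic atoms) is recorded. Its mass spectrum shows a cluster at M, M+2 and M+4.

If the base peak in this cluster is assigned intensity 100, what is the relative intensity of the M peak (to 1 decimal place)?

(0.344 + 0.656)^2 gives M 0.1183, M+2 0.4513, M+4 0.4303; the largest is M+2.
P(M+2) = C(2,1) × 0.344^1 × 0.656^1 = 2 × 0.3440 × 0.6560 = 0.451328 (base)
P(M) = C(2,0) × 0.344^2 × 0.656^0 = 1 × 0.118336 × 1.0000 = 0.118336
Relative intensity = 0.118336 / 0.451328 × 100 = 26.2

26.2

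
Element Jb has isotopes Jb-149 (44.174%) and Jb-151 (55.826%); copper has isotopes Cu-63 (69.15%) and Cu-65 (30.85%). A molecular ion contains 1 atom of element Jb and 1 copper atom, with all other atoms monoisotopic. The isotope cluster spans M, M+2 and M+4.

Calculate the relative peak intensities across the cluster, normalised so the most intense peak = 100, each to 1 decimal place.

Element Jb pattern (n=1): 0.44174 : 0.55826
Copper pattern (n=1): 0.6915 : 0.3085
Convolve the two distributions (both contribute in 2-u steps):
  M: 0.44174×0.6915 = 0.305463
  M+2: 0.44174×0.3085 + 0.55826×0.6915 = 0.522314
  M+4: 0.55826×0.3085 = 0.172223
Scale to base peak (0.522314) = 100: 58.5 : 100.0 : 33.0

58.5 : 100.0 : 33.0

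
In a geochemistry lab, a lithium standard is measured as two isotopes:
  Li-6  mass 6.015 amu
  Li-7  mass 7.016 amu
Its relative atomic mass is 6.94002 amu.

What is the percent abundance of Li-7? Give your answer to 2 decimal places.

92.41%

Let x be the fractional abundance of Li-6; then Li-7 has abundance 1 − x.
6.015·x + 7.016·(1 − x) = 6.94002
(6.015 − 7.016)·x = 6.94002 − 7.016
x = -0.07598 / -1.001 = 0.07590 → 7.59% Li-6, 92.41% Li-7.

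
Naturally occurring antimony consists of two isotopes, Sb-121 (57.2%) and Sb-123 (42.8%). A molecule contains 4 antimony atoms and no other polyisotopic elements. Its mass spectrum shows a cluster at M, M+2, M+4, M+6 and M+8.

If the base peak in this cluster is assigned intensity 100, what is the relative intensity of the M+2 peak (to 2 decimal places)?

89.10

(0.572 + 0.428)^4 gives M 0.1070, M+2 0.3204, M+4 0.3596, M+6 0.1794, M+8 0.0336; the largest is M+4.
P(M+4) = C(4,2) × 0.572^2 × 0.428^2 = 6 × 0.327184 × 0.183184 = 0.359609 (base)
P(M+2) = C(4,1) × 0.572^3 × 0.428^1 = 4 × 0.18714925 × 0.4280 = 0.320400
Relative intensity = 0.320400 / 0.359609 × 100 = 89.10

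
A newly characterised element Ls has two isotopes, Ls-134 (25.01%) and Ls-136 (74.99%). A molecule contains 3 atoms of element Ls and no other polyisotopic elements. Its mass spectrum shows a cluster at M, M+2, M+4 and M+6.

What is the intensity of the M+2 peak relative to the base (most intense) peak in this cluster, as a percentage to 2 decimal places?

(0.2501 + 0.7499)^3 gives M 0.0156, M+2 0.1407, M+4 0.4219, M+6 0.4217; the largest is M+4.
P(M+4) = C(3,2) × 0.2501^1 × 0.7499^2 = 3 × 0.2501 × 0.56235001 = 0.421931 (base)
P(M+2) = C(3,1) × 0.2501^2 × 0.7499^1 = 3 × 0.06255001 × 0.7499 = 0.140719
Relative intensity = 0.140719 / 0.421931 × 100 = 33.35

33.35%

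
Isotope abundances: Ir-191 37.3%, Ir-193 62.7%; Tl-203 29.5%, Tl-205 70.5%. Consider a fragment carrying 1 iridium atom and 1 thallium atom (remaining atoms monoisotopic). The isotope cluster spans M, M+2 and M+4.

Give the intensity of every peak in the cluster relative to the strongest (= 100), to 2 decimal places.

24.57 : 100.00 : 98.68

Iridium pattern (n=1): 0.3730 : 0.6270
Thallium pattern (n=1): 0.2950 : 0.7050
Convolve the two distributions (both contribute in 2-u steps):
  M: 0.3730×0.2950 = 0.110035
  M+2: 0.3730×0.7050 + 0.6270×0.2950 = 0.447930
  M+4: 0.6270×0.7050 = 0.442035
Scale to base peak (0.447930) = 100: 24.57 : 100.00 : 98.68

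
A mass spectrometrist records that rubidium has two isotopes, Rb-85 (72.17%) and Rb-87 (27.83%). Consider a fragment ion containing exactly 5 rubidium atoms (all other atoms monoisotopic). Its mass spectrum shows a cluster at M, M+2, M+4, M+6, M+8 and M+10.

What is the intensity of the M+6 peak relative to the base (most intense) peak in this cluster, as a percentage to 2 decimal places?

29.74%

Term probabilities: M 0.1958, M+2 0.3775, M+4 0.2911, M+6 0.1123, M+8 0.0216, M+10 0.0017. Base peak = M+2.
P(M+2) = C(5,1) × 0.7217^4 × 0.2783^1 = 5 × 0.27128565 × 0.2783 = 0.377494 (base)
P(M+6) = C(5,3) × 0.7217^2 × 0.2783^3 = 10 × 0.52085089 × 0.02155458 = 0.112267
Relative intensity = 0.112267 / 0.377494 × 100 = 29.74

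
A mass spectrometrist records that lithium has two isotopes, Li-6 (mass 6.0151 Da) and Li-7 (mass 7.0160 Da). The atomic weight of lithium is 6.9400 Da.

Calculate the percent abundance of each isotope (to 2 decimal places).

Writing the weighted mean with unknown fraction x of Li-6:
6.0151·x + 7.0160·(1 − x) = 6.9400
(6.0151 − 7.0160)·x = 6.9400 − 7.0160
x = -0.0760 / -1.0009 = 0.07593 → 7.59% Li-6, 92.41% Li-7.

Li-6: 7.59%, Li-7: 92.41%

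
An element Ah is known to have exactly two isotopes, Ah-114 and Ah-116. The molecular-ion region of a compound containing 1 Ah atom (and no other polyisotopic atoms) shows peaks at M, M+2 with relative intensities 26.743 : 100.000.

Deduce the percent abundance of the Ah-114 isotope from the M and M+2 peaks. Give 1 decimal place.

Let p = fractional abundance of Ah-114. I(M+2)/I(M) = [C(1,1)·p^0·(1−p)] / p^1 = 1·(1−p)/p = 100.000/26.743 = 3.7393
(1−p)/p = 3.7393/1 = 3.7393  ⇒  p = 1/(1 + 3.7393) = 0.2110
Ah-114: 21.1%, Ah-116: 78.9%.

21.1%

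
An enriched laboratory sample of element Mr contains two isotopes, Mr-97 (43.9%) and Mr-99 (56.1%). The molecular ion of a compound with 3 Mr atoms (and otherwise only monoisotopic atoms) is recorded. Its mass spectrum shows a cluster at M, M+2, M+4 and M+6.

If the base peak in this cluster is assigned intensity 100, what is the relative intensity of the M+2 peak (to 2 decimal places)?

78.25

(0.439 + 0.561)^3 gives M 0.0846, M+2 0.3243, M+4 0.4145, M+6 0.1766; the largest is M+4.
P(M+4) = C(3,2) × 0.439^1 × 0.561^2 = 3 × 0.4390 × 0.314721 = 0.414488 (base)
P(M+2) = C(3,1) × 0.439^2 × 0.561^1 = 3 × 0.192721 × 0.5610 = 0.324349
Relative intensity = 0.324349 / 0.414488 × 100 = 78.25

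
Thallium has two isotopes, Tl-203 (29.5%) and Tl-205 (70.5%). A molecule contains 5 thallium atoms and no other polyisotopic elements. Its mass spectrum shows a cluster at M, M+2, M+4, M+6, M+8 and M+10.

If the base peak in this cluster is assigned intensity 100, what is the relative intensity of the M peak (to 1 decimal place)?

0.6

Binomial terms of (0.295 + 0.705)^5: M 0.0022, M+2 0.0267, M+4 0.1276, M+6 0.3049, M+8 0.3644, M+10 0.1742 → M+8 is the base peak.
P(M+8) = C(5,4) × 0.295^1 × 0.705^4 = 5 × 0.2950 × 0.24703385 = 0.364375 (base)
P(M) = C(5,0) × 0.295^5 × 0.705^0 = 1 × 0.00223414 × 1.0000 = 0.002234
Relative intensity = 0.002234 / 0.364375 × 100 = 0.6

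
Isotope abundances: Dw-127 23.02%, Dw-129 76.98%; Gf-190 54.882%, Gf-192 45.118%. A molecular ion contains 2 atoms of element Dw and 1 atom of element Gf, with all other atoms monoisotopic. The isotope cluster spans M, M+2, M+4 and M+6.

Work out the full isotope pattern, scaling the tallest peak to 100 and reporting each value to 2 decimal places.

5.99 : 45.02 : 100.00 : 55.11

Element Dw pattern (n=2): 0.05299204 : 0.35441592 : 0.59259204
Element Gf pattern (n=1): 0.54882 : 0.45118
Convolve the two distributions (both contribute in 2-u steps):
  M: 0.05299204×0.54882 = 0.029083
  M+2: 0.05299204×0.45118 + 0.35441592×0.54882 = 0.218419
  M+4: 0.35441592×0.45118 + 0.59259204×0.54882 = 0.485132
  M+6: 0.59259204×0.45118 = 0.267366
Scale to base peak (0.485132) = 100: 5.99 : 45.02 : 100.00 : 55.11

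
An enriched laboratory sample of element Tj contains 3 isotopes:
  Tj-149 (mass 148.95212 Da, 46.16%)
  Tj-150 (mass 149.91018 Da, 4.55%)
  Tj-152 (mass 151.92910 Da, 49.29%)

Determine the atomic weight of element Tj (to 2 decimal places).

The abundance-weighted mean is 0.4616 × 148.95212 + 0.0455 × 149.91018 + 0.4929 × 151.92910
= 68.756299 + 6.820913 + 74.885853 = 150.463065 Da

150.46 Da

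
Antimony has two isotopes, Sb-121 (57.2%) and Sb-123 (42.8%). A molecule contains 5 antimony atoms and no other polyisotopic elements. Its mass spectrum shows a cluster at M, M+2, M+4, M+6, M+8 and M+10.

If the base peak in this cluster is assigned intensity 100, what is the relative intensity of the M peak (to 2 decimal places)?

17.86

Binomial terms of (0.572 + 0.428)^5: M 0.0612, M+2 0.2291, M+4 0.3428, M+6 0.2565, M+8 0.0960, M+10 0.0144 → M+4 is the base peak.
P(M+4) = C(5,2) × 0.572^3 × 0.428^2 = 10 × 0.18714925 × 0.183184 = 0.342827 (base)
P(M) = C(5,0) × 0.572^5 × 0.428^0 = 1 × 0.06123224 × 1.0000 = 0.061232
Relative intensity = 0.061232 / 0.342827 × 100 = 17.86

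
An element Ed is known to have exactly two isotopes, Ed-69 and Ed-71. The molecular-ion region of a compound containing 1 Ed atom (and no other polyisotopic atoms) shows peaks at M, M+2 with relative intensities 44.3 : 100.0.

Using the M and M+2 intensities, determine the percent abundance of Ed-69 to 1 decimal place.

30.7%

If p is the fraction of Ed that is Ed-69, then I(M+2)/I(M) = [C(1,1)·p^0·(1−p)] / p^1 = 1·(1−p)/p = 100.0/44.3 = 2.2573
(1−p)/p = 2.2573/1 = 2.2573  ⇒  p = 1/(1 + 2.2573) = 0.3070
Ed-69: 30.7%, Ed-71: 69.3%.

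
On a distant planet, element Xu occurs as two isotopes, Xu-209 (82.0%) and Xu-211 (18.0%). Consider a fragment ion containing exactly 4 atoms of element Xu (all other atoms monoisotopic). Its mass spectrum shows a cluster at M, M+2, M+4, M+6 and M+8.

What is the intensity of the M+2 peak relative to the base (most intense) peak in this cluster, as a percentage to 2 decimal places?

87.80%

(0.820 + 0.180)^4 gives M 0.4521, M+2 0.3970, M+4 0.1307, M+6 0.0191, M+8 0.0010; the largest is M.
P(M) = C(4,0) × 0.820^4 × 0.180^0 = 1 × 0.45212176 × 1.0000 = 0.452122 (base)
P(M+2) = C(4,1) × 0.820^3 × 0.180^1 = 4 × 0.551368 × 0.1800 = 0.396985
Relative intensity = 0.396985 / 0.452122 × 100 = 87.80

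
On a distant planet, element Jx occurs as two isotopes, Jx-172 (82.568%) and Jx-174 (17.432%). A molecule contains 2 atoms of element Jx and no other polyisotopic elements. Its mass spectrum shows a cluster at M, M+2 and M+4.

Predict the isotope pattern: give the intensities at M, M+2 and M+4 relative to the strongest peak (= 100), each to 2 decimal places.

100.00 : 42.22 : 4.46

Each Jx atom is independently Jx-172 (p = 0.82568) or Jx-174 (q = 0.17432); the cluster is the binomial expansion (p + q)^2.
P(M) = 0.82568^2 = 0.681747
P(M+2) = 2 × 0.82568^1 × 0.17432^1 = 0.287865
P(M+4) = 0.17432^2 = 0.030387
The M peak is largest (0.681747); scaling to 100 gives 100.00 : 42.22 : 4.46.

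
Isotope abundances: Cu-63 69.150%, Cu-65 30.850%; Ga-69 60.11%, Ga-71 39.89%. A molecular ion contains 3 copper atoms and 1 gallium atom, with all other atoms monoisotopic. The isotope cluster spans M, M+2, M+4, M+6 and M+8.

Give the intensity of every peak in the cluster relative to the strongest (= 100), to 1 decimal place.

Copper pattern (n=3): 0.33065611 : 0.44254842 : 0.19743483 : 0.02936064
Gallium pattern (n=1): 0.6011 : 0.3989
Convolve the two distributions (both contribute in 2-u steps):
  M: 0.33065611×0.6011 = 0.198757
  M+2: 0.33065611×0.3989 + 0.44254842×0.6011 = 0.397915
  M+4: 0.44254842×0.3989 + 0.19743483×0.6011 = 0.295211
  M+6: 0.19743483×0.3989 + 0.02936064×0.6011 = 0.096405
  M+8: 0.02936064×0.3989 = 0.011712
Scale to base peak (0.397915) = 100: 49.9 : 100.0 : 74.2 : 24.2 : 2.9

49.9 : 100.0 : 74.2 : 24.2 : 2.9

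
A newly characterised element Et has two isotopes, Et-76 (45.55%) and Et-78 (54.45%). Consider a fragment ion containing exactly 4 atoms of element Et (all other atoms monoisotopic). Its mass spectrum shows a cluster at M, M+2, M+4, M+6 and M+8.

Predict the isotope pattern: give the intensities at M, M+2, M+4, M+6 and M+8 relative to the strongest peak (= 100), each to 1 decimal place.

Each Et atom is independently Et-76 (p = 0.4555) or Et-78 (q = 0.5445); the cluster is the binomial expansion (p + q)^4.
P(M) = 0.4555^4 = 0.043048
P(M+2) = 4 × 0.4555^3 × 0.5445^1 = 0.205837
P(M+4) = 6 × 0.4555^2 × 0.5445^2 = 0.369083
P(M+6) = 4 × 0.4555^1 × 0.5445^3 = 0.294132
P(M+8) = 0.5445^4 = 0.087901
The M+4 peak is largest (0.369083); scaling to 100 gives 11.7 : 55.8 : 100.0 : 79.7 : 23.8.

11.7 : 55.8 : 100.0 : 79.7 : 23.8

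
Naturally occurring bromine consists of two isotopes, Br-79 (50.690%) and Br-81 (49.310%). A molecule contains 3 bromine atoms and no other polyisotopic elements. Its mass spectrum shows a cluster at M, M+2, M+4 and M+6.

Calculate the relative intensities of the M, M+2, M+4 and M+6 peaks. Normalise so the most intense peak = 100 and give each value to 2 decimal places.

Expanding (0.50690 + 0.49310)^3:
P(M) = 0.50690^3 = 0.130247
P(M+2) = 3 × 0.50690^2 × 0.49310^1 = 0.380103
P(M+4) = 3 × 0.50690^1 × 0.49310^2 = 0.369755
P(M+6) = 0.49310^3 = 0.119896
The M+2 peak is largest (0.380103); scaling to 100 gives 34.27 : 100.00 : 97.28 : 31.54.

34.27 : 100.00 : 97.28 : 31.54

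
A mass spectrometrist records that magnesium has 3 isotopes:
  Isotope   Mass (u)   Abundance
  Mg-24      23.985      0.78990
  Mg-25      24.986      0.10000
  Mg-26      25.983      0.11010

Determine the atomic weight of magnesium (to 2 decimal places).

The abundance-weighted mean is 0.78990 × 23.985 + 0.10000 × 24.986 + 0.11010 × 25.983
= 18.9458 + 2.4986 + 2.8607 = 24.3051 u

24.31 u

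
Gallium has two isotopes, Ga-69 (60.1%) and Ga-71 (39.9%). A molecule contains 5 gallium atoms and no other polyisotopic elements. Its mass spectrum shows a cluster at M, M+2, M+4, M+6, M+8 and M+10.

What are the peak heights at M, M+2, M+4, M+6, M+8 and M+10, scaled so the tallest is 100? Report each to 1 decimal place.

22.7 : 75.3 : 100.0 : 66.4 : 22.0 : 2.9

Each Ga atom is independently Ga-69 (p = 0.601) or Ga-71 (q = 0.399); the cluster is the binomial expansion (p + q)^5.
P(M) = 0.601^5 = 0.078410
P(M+2) = 5 × 0.601^4 × 0.399^1 = 0.260280
P(M+4) = 10 × 0.601^3 × 0.399^2 = 0.345596
P(M+6) = 10 × 0.601^2 × 0.399^3 = 0.229439
P(M+8) = 5 × 0.601^1 × 0.399^4 = 0.076162
P(M+10) = 0.399^5 = 0.010113
The M+4 peak is largest (0.345596); scaling to 100 gives 22.7 : 75.3 : 100.0 : 66.4 : 22.0 : 2.9.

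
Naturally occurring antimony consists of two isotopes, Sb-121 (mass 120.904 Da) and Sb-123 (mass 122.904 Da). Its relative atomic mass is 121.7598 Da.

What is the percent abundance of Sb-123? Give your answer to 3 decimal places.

42.790%

With x = fraction of Sb-121 (so Sb-123 is 1 − x):
120.904·x + 122.904·(1 − x) = 121.7598
(120.904 − 122.904)·x = 121.7598 − 122.904
x = -1.1442 / -2.000 = 0.57210 → 57.210% Sb-121, 42.790% Sb-123.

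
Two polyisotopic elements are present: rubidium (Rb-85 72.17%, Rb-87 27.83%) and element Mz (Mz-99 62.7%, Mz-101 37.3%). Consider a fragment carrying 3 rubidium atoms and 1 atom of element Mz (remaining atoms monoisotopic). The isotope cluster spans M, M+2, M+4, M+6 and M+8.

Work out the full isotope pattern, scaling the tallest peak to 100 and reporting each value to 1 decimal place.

Rubidium pattern (n=3): 0.37589809 : 0.43485841 : 0.16768892 : 0.02155458
Element Mz pattern (n=1): 0.6270 : 0.3730
Convolve the two distributions (both contribute in 2-u steps):
  M: 0.37589809×0.6270 = 0.235688
  M+2: 0.37589809×0.3730 + 0.43485841×0.6270 = 0.412866
  M+4: 0.43485841×0.3730 + 0.16768892×0.6270 = 0.267343
  M+6: 0.16768892×0.3730 + 0.02155458×0.6270 = 0.076063
  M+8: 0.02155458×0.3730 = 0.008040
Scale to base peak (0.412866) = 100: 57.1 : 100.0 : 64.8 : 18.4 : 1.9

57.1 : 100.0 : 64.8 : 18.4 : 1.9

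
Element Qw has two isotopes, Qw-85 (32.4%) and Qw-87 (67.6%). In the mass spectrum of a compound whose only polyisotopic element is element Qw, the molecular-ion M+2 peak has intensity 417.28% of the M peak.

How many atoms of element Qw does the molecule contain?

2

The M+2/M ratio from n Qw atoms is n · q/p = n · 0.676/0.324.
n = 4.1728 × 0.324/0.676 = 2.00 ≈ 2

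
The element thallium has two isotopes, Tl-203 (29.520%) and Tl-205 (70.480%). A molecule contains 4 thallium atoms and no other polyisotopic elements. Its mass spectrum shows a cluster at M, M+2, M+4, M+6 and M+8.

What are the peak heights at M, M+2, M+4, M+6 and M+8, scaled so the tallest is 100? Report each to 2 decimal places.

Each Tl atom is independently Tl-203 (p = 0.29520) or Tl-205 (q = 0.70480); the cluster is the binomial expansion (p + q)^4.
P(M) = 0.29520^4 = 0.007594
P(M+2) = 4 × 0.29520^3 × 0.70480^1 = 0.072523
P(M+4) = 6 × 0.29520^2 × 0.70480^2 = 0.259726
P(M+6) = 4 × 0.29520^1 × 0.70480^3 = 0.413403
P(M+8) = 0.70480^4 = 0.246754
The M+6 peak is largest (0.413403); scaling to 100 gives 1.84 : 17.54 : 62.83 : 100.00 : 59.69.

1.84 : 17.54 : 62.83 : 100.00 : 59.69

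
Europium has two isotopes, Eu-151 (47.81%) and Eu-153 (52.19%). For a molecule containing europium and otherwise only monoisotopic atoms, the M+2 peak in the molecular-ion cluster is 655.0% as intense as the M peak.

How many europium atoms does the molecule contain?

With n Eu atoms, P(M+2)/P(M) = C(n,1)·p^(n−1)q / p^n = n·q/p = n · 0.5219/0.4781.
n = 6.550 × 0.4781/0.5219 = 6.00 ≈ 6

6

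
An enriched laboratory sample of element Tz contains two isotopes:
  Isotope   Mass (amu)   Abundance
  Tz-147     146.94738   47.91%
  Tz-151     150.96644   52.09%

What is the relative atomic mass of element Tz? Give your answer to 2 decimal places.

Average mass = Σ (abundance × isotope mass) = 0.4791 × 146.94738 + 0.5209 × 150.96644
= 70.402490 + 78.638419 = 149.040909 amu

149.04 amu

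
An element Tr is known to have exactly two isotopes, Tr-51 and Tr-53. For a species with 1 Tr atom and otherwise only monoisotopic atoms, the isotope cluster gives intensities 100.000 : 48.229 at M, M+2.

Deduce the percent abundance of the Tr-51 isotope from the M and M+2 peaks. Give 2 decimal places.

If p is the fraction of Tr that is Tr-51, then I(M+2)/I(M) = [C(1,1)·p^0·(1−p)] / p^1 = 1·(1−p)/p = 48.229/100.000 = 0.4823
(1−p)/p = 0.4823/1 = 0.4823  ⇒  p = 1/(1 + 0.4823) = 0.6746
Tr-51: 67.46%, Tr-53: 32.54%.

67.46%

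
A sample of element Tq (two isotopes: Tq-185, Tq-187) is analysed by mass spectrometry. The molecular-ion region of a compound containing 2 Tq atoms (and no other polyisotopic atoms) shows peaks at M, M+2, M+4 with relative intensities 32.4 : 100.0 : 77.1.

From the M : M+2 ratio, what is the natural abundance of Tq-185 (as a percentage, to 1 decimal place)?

39.3%

Write p for the Tq-185 fraction. I(M+2)/I(M) = [C(2,1)·p^1·(1−p)] / p^2 = 2·(1−p)/p = 100.0/32.4 = 3.0864
(1−p)/p = 3.0864/2 = 1.5432  ⇒  p = 1/(1 + 1.5432) = 0.3932
Tq-185: 39.3%, Tq-187: 60.7%.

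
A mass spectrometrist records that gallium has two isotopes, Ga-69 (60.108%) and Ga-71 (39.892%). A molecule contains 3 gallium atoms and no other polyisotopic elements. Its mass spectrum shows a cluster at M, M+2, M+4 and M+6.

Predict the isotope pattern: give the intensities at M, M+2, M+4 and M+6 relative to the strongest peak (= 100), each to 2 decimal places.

50.23 : 100.00 : 66.37 : 14.68

Each Ga atom is independently Ga-69 (p = 0.60108) or Ga-71 (q = 0.39892); the cluster is the binomial expansion (p + q)^3.
P(M) = 0.60108^3 = 0.217169
P(M+2) = 3 × 0.60108^2 × 0.39892^1 = 0.432386
P(M+4) = 3 × 0.60108^1 × 0.39892^2 = 0.286963
P(M+6) = 0.39892^3 = 0.063483
The M+2 peak is largest (0.432386); scaling to 100 gives 50.23 : 100.00 : 66.37 : 14.68.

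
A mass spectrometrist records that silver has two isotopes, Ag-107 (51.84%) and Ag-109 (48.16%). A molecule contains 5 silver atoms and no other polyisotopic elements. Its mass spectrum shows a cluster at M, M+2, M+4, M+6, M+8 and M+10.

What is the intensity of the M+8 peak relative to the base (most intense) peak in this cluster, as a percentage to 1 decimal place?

43.2%

Term probabilities: M 0.0374, M+2 0.1739, M+4 0.3231, M+6 0.3002, M+8 0.1394, M+10 0.0259. Base peak = M+4.
P(M+4) = C(5,2) × 0.5184^3 × 0.4816^2 = 10 × 0.13931407 × 0.23193856 = 0.323123 (base)
P(M+8) = C(5,4) × 0.5184^1 × 0.4816^4 = 5 × 0.5184 × 0.0537955 = 0.139438
Relative intensity = 0.139438 / 0.323123 × 100 = 43.2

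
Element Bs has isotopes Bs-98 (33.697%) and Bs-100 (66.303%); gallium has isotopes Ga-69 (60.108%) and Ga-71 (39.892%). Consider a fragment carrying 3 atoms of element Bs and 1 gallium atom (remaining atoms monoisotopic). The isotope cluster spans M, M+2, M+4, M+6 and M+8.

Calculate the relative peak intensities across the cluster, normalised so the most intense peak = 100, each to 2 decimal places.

Element Bs pattern (n=3): 0.03826253 : 0.22585874 : 0.44440491 : 0.29147381
Gallium pattern (n=1): 0.60108 : 0.39892
Convolve the two distributions (both contribute in 2-u steps):
  M: 0.03826253×0.60108 = 0.022999
  M+2: 0.03826253×0.39892 + 0.22585874×0.60108 = 0.151023
  M+4: 0.22585874×0.39892 + 0.44440491×0.60108 = 0.357222
  M+6: 0.44440491×0.39892 + 0.29147381×0.60108 = 0.352481
  M+8: 0.29147381×0.39892 = 0.116275
Scale to base peak (0.357222) = 100: 6.44 : 42.28 : 100.00 : 98.67 : 32.55

6.44 : 42.28 : 100.00 : 98.67 : 32.55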